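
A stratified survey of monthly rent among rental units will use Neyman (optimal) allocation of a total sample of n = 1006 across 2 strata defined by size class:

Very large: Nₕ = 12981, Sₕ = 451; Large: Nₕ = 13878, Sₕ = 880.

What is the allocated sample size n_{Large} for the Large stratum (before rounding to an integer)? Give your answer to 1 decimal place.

680.0

Neyman allocation: nₕ = n·NₕSₕ / Σⱼ NⱼSⱼ.
Σ NⱼSⱼ = 12981·451 + 13878·880 = 1.8067071 × 10^7.
n_{Large} = 1006·13878·880 / (1.8067071 × 10^7) = 680.0.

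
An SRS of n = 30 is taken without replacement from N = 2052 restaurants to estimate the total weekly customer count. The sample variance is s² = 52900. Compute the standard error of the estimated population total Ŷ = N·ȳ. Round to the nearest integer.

Var(Ŷ) = N²·Var(ȳ) = N²·(1 − n/N)·s²/n.
f = 30/2052 = 0.01461988; Var(ȳ) = 0.98538012·52900/30 = 1737.5536.
Var(Ŷ) = 2052² · 1737.5536 = 7.3163239 × 10^9.
SE(Ŷ) = √(7.3163239 × 10^9) = 85536.

85536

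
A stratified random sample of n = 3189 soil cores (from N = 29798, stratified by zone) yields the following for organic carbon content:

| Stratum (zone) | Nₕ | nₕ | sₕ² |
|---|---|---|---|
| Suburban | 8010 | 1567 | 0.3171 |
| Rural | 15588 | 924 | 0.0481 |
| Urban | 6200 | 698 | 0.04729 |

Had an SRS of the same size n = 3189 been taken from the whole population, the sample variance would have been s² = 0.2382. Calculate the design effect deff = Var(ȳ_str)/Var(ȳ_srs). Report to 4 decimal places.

0.4163

Var(ȳ_str) = Σ Wₕ²(1−fₕ)sₕ²/nₕ with Wₕ = Nₕ/29798:
  Suburban: (8010/29798)²·(1−1567/8010)·0.3171/1567 = 1.1761797 × 10^-5
  Rural: (15588/29798)²·(1−924/15588)·0.0481/924 = 1.3401139 × 10^-5
  Urban: (6200/29798)²·(1−698/6200)·0.04729/698 = 2.6028667 × 10^-6
  → Var(ȳ_str) = 2.7765803 × 10^-5.
Var(ȳ_srs) = (1 − 3189/29798)·0.2382/3189 = 6.6700436 × 10^-5.
deff = (2.7765803 × 10^-5) / (6.6700436 × 10^-5) = 0.4163.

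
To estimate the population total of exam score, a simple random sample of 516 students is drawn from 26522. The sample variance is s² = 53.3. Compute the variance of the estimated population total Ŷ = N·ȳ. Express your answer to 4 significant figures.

Var(Ŷ) = N²·Var(ȳ) = N²·(1 − n/N)·s²/n.
f = 516/26522 = 0.01945555; Var(ȳ) = 0.98054445·53.3/516 = 0.10128492.
Var(Ŷ) = 26522² · 0.10128492 = 7.1245482 × 10^7.

7.125 × 10^7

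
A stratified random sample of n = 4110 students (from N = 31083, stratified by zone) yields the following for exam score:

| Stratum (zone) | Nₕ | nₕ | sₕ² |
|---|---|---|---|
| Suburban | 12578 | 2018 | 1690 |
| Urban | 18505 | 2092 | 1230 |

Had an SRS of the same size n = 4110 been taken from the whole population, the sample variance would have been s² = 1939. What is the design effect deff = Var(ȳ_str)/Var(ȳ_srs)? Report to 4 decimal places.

0.7327

Var(ȳ_str) = Σ Wₕ²(1−fₕ)sₕ²/nₕ with Wₕ = Nₕ/31083:
  Suburban: (12578/31083)²·(1−2018/12578)·1690/2018 = 0.11513177
  Urban: (18505/31083)²·(1−2092/18505)·1230/2092 = 0.18483092
  → Var(ȳ_str) = 0.29996269.
Var(ȳ_srs) = (1 − 4110/31083)·1939/4110 = 0.40939479.
deff = 0.29996269 / 0.40939479 = 0.7327.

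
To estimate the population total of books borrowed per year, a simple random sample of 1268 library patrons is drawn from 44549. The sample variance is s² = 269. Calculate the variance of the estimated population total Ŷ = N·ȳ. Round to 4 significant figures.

Var(Ŷ) = N²·Var(ȳ) = N²·(1 − n/N)·s²/n.
f = 1268/44549 = 0.02846304; Var(ȳ) = 0.97153696·269/1268 = 0.20610682.
Var(Ŷ) = 44549² · 0.20610682 = 4.0904236 × 10^8.

4.090 × 10^8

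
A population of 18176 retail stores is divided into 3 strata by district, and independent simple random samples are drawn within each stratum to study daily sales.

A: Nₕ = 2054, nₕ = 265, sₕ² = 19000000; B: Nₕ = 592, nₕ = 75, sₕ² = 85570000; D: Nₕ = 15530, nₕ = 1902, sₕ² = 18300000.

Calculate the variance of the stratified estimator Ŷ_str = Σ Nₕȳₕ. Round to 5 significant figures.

Var(Ŷ_str) = Σₕ Nₕ²(1 − fₕ)sₕ²/nₕ.
A: 2054²·(1 − 265/2054)·19000000/265 = 2.6346232 × 10^11.
B: 592²·(1 − 75/592)·85570000/75 = 3.4919862 × 10^11.
D: 15530²·(1 − 1902/15530)·18300000/1902 = 2.0363112 × 10^12.
Sum = 2.6489721 × 10^12.

2.6490 × 10^12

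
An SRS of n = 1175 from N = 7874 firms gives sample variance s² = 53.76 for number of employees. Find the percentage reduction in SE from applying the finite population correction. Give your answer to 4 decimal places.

7.7626

f = n/N = 1175/7874 = 0.14922530.
SE_no-fpc = √(s²/n) = 0.21389996; SE_fpc = √((1−f)s²/n) = 0.19729586.
Ratio = √(1−f) = 0.92237449. Reduction = 100·(1 − 0.92237449) = 7.7626%.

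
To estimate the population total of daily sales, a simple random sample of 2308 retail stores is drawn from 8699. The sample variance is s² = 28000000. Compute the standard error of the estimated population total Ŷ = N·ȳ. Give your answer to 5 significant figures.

Var(Ŷ) = N²·Var(ȳ) = N²·(1 − n/N)·s²/n.
f = 2308/8699 = 0.26531785; Var(ȳ) = 0.73468215·28000000/2308 = 8912.955.
Var(Ŷ) = 8699² · 8912.955 = 6.7446649 × 10^11.
SE(Ŷ) = √(6.7446649 × 10^11) = 821260.

821260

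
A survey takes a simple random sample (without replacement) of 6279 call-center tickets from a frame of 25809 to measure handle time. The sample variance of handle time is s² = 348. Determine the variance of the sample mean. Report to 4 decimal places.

Under SRS without replacement, Var(ȳ) = (1 − f)·s²/n with f = n/N = 6279/25809 = 0.24328723.
Var(ȳ) = (1 − 0.24328723)·348/6279 = 0.75671277·0.055422838 = 0.04193917.

0.0419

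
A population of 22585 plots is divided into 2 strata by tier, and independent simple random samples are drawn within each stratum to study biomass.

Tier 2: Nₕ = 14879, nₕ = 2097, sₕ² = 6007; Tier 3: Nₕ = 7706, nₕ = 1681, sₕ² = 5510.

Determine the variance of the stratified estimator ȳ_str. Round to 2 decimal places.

1.37

Var(ȳ_str) = Σₕ Wₕ²(1 − fₕ)sₕ²/nₕ with Wₕ = Nₕ/N, N = 22585.
Tier 2: Wₕ = 0.65880009; term = 0.65880009²·(1 − 0.14093689)·6007/2097 = 1.06805.
Tier 3: Wₕ = 0.34119991; term = 0.34119991²·(1 − 0.21814171)·5510/1681 = 0.29835255.
Sum = 1.3664026.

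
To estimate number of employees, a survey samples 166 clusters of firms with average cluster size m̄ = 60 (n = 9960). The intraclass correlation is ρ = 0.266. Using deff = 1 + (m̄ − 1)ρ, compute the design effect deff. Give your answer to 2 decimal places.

16.69

deff = 1 + (60 − 1)·0.266 = 1 + 15.694 = 16.694.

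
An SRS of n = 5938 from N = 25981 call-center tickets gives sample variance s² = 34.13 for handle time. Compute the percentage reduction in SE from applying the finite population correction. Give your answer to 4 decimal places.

f = n/N = 5938/25981 = 0.22855163.
SE_no-fpc = √(s²/n) = 0.075813762; SE_fpc = √((1−f)s²/n) = 0.066588845.
Ratio = √(1−f) = 0.87832133. Reduction = 100·(1 − 0.87832133) = 12.1679%.

12.1679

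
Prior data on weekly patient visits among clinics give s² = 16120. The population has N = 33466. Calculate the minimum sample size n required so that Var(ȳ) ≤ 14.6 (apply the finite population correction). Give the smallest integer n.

Without fpc, n₀ = s²/D = 16120/14.6 = 1104.1096.
With fpc, (1 − n/N)·s²/n ≤ D requires n ≥ n₀/(1 + n₀/N) = 1104.1096/(1 + 1104.1096/33466) = 1068.8462.
Rounding up, n = 1069.

1069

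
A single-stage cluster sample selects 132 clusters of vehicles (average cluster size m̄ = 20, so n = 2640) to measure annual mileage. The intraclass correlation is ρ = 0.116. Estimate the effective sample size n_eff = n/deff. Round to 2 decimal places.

823.97

deff = 1 + (20 − 1)·0.116 = 1 + 2.204 = 3.204.
n_eff = 2640 / 3.204 = 823.97.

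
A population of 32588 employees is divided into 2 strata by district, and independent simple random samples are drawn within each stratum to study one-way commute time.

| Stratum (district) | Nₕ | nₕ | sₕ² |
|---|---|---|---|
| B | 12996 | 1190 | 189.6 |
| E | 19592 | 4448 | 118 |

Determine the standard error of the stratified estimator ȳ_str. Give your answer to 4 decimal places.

0.1744

Var(ȳ_str) = Σₕ Wₕ²(1 − fₕ)sₕ²/nₕ with Wₕ = Nₕ/N, N = 32588.
B: Wₕ = 0.39879710; term = 0.39879710²·(1 − 0.09156664)·189.6/1190 = 0.023019105.
E: Wₕ = 0.60120290; term = 0.60120290²·(1 − 0.22703144)·118/4448 = 0.0074117572.
Sum = 0.030430862.
SE = √(0.030430862) = 0.1744.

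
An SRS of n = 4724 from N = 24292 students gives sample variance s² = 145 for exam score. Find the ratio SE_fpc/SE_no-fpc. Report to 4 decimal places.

f = n/N = 4724/24292 = 0.19446731.
SE_no-fpc = √(s²/n) = 0.17519796; SE_fpc = √((1−f)s²/n) = 0.15724275.
Ratio = √(1−f) = 0.89751473.

0.8975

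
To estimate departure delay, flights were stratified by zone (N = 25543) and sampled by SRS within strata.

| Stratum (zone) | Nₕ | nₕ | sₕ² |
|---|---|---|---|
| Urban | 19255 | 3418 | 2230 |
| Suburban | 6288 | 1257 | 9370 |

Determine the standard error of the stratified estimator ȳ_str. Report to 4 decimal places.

0.8163

Var(ȳ_str) = Σₕ Wₕ²(1 − fₕ)sₕ²/nₕ with Wₕ = Nₕ/N, N = 25543.
Urban: Wₕ = 0.75382688; term = 0.75382688²·(1 − 0.17751233)·2230/3418 = 0.30493371.
Suburban: Wₕ = 0.24617312; term = 0.24617312²·(1 − 0.19990458)·9370/1257 = 0.36143263.
Sum = 0.66636634.
SE = √(0.66636634) = 0.8163.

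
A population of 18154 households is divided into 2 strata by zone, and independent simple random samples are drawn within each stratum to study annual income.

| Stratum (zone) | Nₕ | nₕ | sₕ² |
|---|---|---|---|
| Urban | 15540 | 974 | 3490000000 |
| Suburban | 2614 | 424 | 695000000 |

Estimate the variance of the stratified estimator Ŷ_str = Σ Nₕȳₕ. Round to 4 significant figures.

Var(Ŷ_str) = Σₕ Nₕ²(1 − fₕ)sₕ²/nₕ.
Urban: 15540²·(1 − 974/15540)·3490000000/974 = 8.1106898 × 10^14.
Suburban: 2614²·(1 − 424/2614)·695000000/424 = 9.3835818 × 10^12.
Sum = 8.2045256 × 10^14.

8.205 × 10^14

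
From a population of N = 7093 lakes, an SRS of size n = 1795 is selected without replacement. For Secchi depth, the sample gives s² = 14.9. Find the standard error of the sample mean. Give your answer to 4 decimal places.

Under SRS without replacement, Var(ȳ) = (1 − f)·s²/n with f = n/N = 1795/7093 = 0.25306640.
Var(ȳ) = (1 − 0.25306640)·14.9/1795 = 0.74693360·0.0083008357 = 0.006200173.
SE(ȳ) = √(0.006200173) = 0.0787.

0.0787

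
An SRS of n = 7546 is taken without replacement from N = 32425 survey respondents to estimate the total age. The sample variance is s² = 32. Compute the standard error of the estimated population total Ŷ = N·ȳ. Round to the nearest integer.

1850

Var(Ŷ) = N²·Var(ȳ) = N²·(1 − n/N)·s²/n.
f = 7546/32425 = 0.23272167; Var(ȳ) = 0.76727833·32/7546 = 0.0032537645.
Var(Ŷ) = 32425² · 0.0032537645 = 3.420945 × 10^6.
SE(Ŷ) = √(3.420945 × 10^6) = 1850.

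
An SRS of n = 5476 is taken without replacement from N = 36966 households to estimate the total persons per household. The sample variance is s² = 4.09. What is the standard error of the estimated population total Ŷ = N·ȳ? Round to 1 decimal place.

932.4

Var(Ŷ) = N²·Var(ȳ) = N²·(1 − n/N)·s²/n.
f = 5476/36966 = 0.14813613; Var(ȳ) = 0.85186387·4.09/5476 = 6.3625333 × 10^-4.
Var(Ŷ) = 36966² · (6.3625333 × 10^-4) = 869430.73.
SE(Ŷ) = √(869430.73) = 932.4.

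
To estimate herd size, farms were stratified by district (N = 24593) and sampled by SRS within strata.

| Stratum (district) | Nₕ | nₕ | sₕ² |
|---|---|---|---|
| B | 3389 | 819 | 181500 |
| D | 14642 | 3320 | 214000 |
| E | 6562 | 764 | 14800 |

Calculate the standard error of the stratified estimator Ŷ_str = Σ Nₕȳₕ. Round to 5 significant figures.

Var(Ŷ_str) = Σₕ Nₕ²(1 − fₕ)sₕ²/nₕ.
B: 3389²·(1 − 819/3389)·181500/819 = 1.9301783 × 10^9.
D: 14642²·(1 − 3320/14642)·214000/3320 = 1.0685608 × 10^10.
E: 6562²·(1 − 764/6562)·14800/764 = 7.3702597 × 10^8.
Sum = 1.3352812 × 10^10.
SE = √(1.3352812 × 10^10) = 115550.

115550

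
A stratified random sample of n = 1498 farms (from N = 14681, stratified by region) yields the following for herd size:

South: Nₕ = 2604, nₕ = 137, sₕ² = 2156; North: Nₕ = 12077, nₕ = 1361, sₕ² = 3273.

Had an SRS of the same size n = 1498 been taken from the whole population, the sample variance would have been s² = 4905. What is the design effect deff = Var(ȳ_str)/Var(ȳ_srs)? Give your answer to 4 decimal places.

0.6506

Var(ȳ_str) = Σ Wₕ²(1−fₕ)sₕ²/nₕ with Wₕ = Nₕ/14681:
  South: (2604/14681)²·(1−137/2604)·2156/137 = 0.46905853
  North: (12077/14681)²·(1−1361/12077)·3273/1361 = 1.4440039
  → Var(ȳ_str) = 1.9130624.
Var(ȳ_srs) = (1 − 1498/14681)·4905/1498 = 2.9402605.
deff = 1.9130624 / 2.9402605 = 0.6506.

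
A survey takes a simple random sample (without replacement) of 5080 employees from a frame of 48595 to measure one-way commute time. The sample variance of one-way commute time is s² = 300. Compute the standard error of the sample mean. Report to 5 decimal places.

Under SRS without replacement, Var(ȳ) = (1 − f)·s²/n with f = n/N = 5080/48595 = 0.10453750.
Var(ȳ) = (1 − 0.10453750)·300/5080 = 0.89546250·0.059055118 = 0.052881643.
SE(ȳ) = √(0.052881643) = 0.22996.

0.22996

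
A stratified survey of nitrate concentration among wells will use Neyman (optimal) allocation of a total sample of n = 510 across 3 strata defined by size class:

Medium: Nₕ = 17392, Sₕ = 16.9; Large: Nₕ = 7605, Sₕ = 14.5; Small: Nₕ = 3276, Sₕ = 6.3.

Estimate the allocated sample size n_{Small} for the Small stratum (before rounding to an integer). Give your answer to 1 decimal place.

Neyman allocation: nₕ = n·NₕSₕ / Σⱼ NⱼSⱼ.
Σ NⱼSⱼ = 17392·16.9 + 7605·14.5 + 3276·6.3 = 424836.1.
n_{Small} = 510·3276·6.3 / 424836.1 = 24.8.

24.8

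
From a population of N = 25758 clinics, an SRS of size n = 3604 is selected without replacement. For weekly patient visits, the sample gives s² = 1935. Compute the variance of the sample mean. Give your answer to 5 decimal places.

Under SRS without replacement, Var(ȳ) = (1 − f)·s²/n with f = n/N = 3604/25758 = 0.13991770.
Var(ȳ) = (1 − 0.13991770)·1935/3604 = 0.86008230·0.53690344 = 0.46178115.

0.46178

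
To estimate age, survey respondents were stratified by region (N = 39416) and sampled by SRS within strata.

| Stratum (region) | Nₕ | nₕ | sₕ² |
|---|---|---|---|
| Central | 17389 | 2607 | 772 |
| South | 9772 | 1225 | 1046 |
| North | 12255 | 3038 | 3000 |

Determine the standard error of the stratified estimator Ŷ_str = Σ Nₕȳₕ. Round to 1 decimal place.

Var(Ŷ_str) = Σₕ Nₕ²(1 − fₕ)sₕ²/nₕ.
Central: 17389²·(1 − 2607/17389)·772/2607 = 7.6117423 × 10^7.
South: 9772²·(1 − 1225/9772)·1046/1225 = 7.1316949 × 10^7.
North: 12255²·(1 − 3038/12255)·3000/3038 = 1.1154148 × 10^8.
Sum = 2.5897585 × 10^8.
SE = √(2.5897585 × 10^8) = 16092.7.

16092.7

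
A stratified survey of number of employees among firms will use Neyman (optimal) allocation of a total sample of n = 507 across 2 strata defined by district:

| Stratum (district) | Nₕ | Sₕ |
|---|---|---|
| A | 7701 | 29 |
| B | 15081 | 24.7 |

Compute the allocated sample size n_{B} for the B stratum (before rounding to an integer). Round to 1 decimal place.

Neyman allocation: nₕ = n·NₕSₕ / Σⱼ NⱼSⱼ.
Σ NⱼSⱼ = 7701·29 + 15081·24.7 = 595829.7.
n_{B} = 507·15081·24.7 / 595829.7 = 317.0.

317.0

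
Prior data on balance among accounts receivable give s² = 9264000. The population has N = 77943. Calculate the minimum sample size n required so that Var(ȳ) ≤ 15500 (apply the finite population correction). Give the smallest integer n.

594

Without fpc, n₀ = s²/D = 9264000/15500 = 597.6774.
With fpc, (1 − n/N)·s²/n ≤ D requires n ≥ n₀/(1 + n₀/N) = 597.6774/(1 + 597.6774/77943) = 593.1292.
Rounding up, n = 594.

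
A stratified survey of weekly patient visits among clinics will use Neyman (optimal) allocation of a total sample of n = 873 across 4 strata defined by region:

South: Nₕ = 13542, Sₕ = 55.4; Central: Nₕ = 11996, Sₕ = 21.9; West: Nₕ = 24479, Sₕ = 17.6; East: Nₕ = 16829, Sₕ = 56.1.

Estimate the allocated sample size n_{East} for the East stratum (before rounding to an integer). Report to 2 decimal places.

345.16

Neyman allocation: nₕ = n·NₕSₕ / Σⱼ NⱼSⱼ.
Σ NⱼSⱼ = 13542·55.4 + 11996·21.9 + 24479·17.6 + 16829·56.1 = 2.3878765 × 10^6.
n_{East} = 873·16829·56.1 / (2.3878765 × 10^6) = 345.16.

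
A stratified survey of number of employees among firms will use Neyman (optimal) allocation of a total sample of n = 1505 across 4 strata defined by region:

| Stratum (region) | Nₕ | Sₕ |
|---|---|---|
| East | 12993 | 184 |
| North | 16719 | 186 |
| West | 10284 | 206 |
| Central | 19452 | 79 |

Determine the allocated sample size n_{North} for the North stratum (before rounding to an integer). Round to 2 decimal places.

511.18

Neyman allocation: nₕ = n·NₕSₕ / Σⱼ NⱼSⱼ.
Σ NⱼSⱼ = 12993·184 + 16719·186 + 10284·206 + 19452·79 = 9.155658 × 10^6.
n_{North} = 1505·16719·186 / (9.155658 × 10^6) = 511.18.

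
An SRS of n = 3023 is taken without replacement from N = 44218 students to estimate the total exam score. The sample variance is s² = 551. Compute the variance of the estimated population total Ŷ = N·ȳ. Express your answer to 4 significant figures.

3.320 × 10^8

Var(Ŷ) = N²·Var(ȳ) = N²·(1 − n/N)·s²/n.
f = 3023/44218 = 0.06836582; Var(ȳ) = 0.93163418·551/3023 = 0.16980828.
Var(Ŷ) = 44218² · 0.16980828 = 3.320145 × 10^8.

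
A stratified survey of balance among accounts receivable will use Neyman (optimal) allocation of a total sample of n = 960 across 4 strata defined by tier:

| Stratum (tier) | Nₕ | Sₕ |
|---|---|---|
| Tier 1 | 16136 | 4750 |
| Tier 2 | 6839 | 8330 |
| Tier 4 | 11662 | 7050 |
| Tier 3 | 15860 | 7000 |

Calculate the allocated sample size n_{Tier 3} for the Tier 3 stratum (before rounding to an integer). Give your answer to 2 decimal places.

326.08

Neyman allocation: nₕ = n·NₕSₕ / Σⱼ NⱼSⱼ.
Σ NⱼSⱼ = 16136·4750 + 6839·8330 + 11662·7050 + 15860·7000 = 3.2685197 × 10^8.
n_{Tier 3} = 960·15860·7000 / (3.2685197 × 10^8) = 326.08.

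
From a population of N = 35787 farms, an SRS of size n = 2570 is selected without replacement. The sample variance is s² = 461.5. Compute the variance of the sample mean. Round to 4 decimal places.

0.1667

Under SRS without replacement, Var(ȳ) = (1 − f)·s²/n with f = n/N = 2570/35787 = 0.07181379.
Var(ȳ) = (1 − 0.07181379)·461.5/2570 = 0.92818621·0.17957198 = 0.16667624.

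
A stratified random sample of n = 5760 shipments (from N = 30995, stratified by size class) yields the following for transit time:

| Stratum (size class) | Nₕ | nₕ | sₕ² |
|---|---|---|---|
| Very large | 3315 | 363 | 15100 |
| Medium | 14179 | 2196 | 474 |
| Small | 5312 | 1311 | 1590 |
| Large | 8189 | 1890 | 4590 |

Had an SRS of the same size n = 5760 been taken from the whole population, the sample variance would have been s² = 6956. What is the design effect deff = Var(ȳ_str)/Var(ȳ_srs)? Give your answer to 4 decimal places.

0.6297

Var(ȳ_str) = Σ Wₕ²(1−fₕ)sₕ²/nₕ with Wₕ = Nₕ/30995:
  Very large: (3315/30995)²·(1−363/3315)·15100/363 = 0.42372777
  Medium: (14179/30995)²·(1−2196/14179)·474/2196 = 0.038174546
  Small: (5312/30995)²·(1−1311/5312)·1590/1311 = 0.026831056
  Large: (8189/30995)²·(1−1890/8189)·4590/1890 = 0.13039774
  → Var(ȳ_str) = 0.61913111.
Var(ȳ_srs) = (1 − 5760/30995)·6956/5760 = 0.98321559.
deff = 0.61913111 / 0.98321559 = 0.6297.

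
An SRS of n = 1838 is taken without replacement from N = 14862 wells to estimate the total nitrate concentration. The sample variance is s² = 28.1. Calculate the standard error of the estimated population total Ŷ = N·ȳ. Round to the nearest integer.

1720

Var(Ŷ) = N²·Var(ȳ) = N²·(1 − n/N)·s²/n.
f = 1838/14862 = 0.12367111; Var(ȳ) = 0.87632889·28.1/1838 = 0.013397629.
Var(Ŷ) = 14862² · 0.013397629 = 2.9592555 × 10^6.
SE(Ŷ) = √(2.9592555 × 10^6) = 1720.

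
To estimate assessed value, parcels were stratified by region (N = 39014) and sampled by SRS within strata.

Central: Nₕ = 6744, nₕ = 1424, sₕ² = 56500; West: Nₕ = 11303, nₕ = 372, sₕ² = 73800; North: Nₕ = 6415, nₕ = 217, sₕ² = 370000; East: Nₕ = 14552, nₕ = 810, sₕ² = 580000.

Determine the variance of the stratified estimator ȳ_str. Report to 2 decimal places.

Var(ȳ_str) = Σₕ Wₕ²(1 − fₕ)sₕ²/nₕ with Wₕ = Nₕ/N, N = 39014.
Central: Wₕ = 0.17286102; term = 0.17286102²·(1 − 0.21115065)·56500/1424 = 0.9352478.
West: Wₕ = 0.28971651; term = 0.28971651²·(1 − 0.03291162)·73800/372 = 16.103715.
North: Wₕ = 0.16442815; term = 0.16442815²·(1 − 0.03382697)·370000/217 = 44.539903.
East: Wₕ = 0.37299431; term = 0.37299431²·(1 − 0.05566245)·580000/810 = 94.075091.
Sum = 155.65396.

155.65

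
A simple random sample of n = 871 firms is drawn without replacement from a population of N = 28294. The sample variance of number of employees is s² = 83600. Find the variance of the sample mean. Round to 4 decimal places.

Under SRS without replacement, Var(ȳ) = (1 − f)·s²/n with f = n/N = 871/28294 = 0.03078391.
Var(ȳ) = (1 − 0.03078391)·83600/871 = 0.96921609·95.98163 = 93.02694.

93.0269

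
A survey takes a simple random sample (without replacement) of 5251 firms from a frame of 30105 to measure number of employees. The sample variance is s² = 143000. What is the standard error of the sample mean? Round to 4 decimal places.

Under SRS without replacement, Var(ȳ) = (1 − f)·s²/n with f = n/N = 5251/30105 = 0.17442285.
Var(ȳ) = (1 − 0.17442285)·143000/5251 = 0.82557715·27.232908 = 22.482866.
SE(ȳ) = √(22.482866) = 4.7416.

4.7416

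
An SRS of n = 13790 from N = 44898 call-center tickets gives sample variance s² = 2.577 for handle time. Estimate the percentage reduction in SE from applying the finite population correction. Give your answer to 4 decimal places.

16.7618

f = n/N = 13790/44898 = 0.30714063.
SE_no-fpc = √(s²/n) = 0.013670207; SE_fpc = √((1−f)s²/n) = 0.01137883.
Ratio = √(1−f) = 0.83238175. Reduction = 100·(1 − 0.83238175) = 16.7618%.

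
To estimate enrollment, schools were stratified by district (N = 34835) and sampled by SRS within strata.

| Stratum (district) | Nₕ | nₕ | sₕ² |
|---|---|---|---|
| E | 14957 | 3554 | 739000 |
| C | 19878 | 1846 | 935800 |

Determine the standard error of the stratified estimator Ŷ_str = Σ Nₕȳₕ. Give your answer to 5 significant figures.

466010

Var(Ŷ_str) = Σₕ Nₕ²(1 − fₕ)sₕ²/nₕ.
E: 14957²·(1 − 3554/14957)·739000/3554 = 3.5464238 × 10^10.
C: 19878²·(1 − 1846/19878)·935800/1846 = 1.8170544 × 10^11.
Sum = 2.1716968 × 10^11.
SE = √(2.1716968 × 10^11) = 466010.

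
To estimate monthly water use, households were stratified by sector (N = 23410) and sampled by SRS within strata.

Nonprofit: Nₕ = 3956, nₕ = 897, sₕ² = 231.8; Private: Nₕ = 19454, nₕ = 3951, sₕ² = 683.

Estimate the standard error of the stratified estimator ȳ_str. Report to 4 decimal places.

0.3176

Var(ȳ_str) = Σₕ Wₕ²(1 − fₕ)sₕ²/nₕ with Wₕ = Nₕ/N, N = 23410.
Nonprofit: Wₕ = 0.16898761; term = 0.16898761²·(1 − 0.22674419)·231.8/897 = 0.0057062911.
Private: Wₕ = 0.83101239; term = 0.83101239²·(1 − 0.20309448)·683/3951 = 0.095133945.
Sum = 0.10084024.
SE = √(0.10084024) = 0.3176.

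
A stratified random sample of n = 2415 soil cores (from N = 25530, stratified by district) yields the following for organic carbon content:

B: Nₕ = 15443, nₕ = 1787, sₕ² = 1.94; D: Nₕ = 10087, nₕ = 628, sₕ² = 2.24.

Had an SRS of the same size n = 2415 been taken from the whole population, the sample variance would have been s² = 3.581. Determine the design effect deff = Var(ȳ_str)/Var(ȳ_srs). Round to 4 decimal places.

Var(ȳ_str) = Σ Wₕ²(1−fₕ)sₕ²/nₕ with Wₕ = Nₕ/25530:
  B: (15443/25530)²·(1−1787/15443)·1.94/1787 = 3.5126164 × 10^-4
  D: (10087/25530)²·(1−628/10087)·2.24/628 = 5.2214845 × 10^-4
  → Var(ȳ_str) = 8.7341009 × 10^-4.
Var(ȳ_srs) = (1 − 2415/25530)·3.581/2415 = 0.0013425494.
deff = (8.7341009 × 10^-4) / 0.0013425494 = 0.6506.

0.6506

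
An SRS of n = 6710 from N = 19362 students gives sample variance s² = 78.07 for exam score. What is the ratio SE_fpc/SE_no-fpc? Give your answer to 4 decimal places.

0.8084

f = n/N = 6710/19362 = 0.34655511.
SE_no-fpc = √(s²/n) = 0.10786507; SE_fpc = √((1−f)s²/n) = 0.087193741.
Ratio = √(1−f) = 0.80835938.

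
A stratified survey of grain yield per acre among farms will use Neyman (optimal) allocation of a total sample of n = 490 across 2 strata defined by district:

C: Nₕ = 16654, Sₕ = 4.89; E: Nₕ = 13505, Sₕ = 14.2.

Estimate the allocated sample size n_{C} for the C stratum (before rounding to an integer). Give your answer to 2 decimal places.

146.06

Neyman allocation: nₕ = n·NₕSₕ / Σⱼ NⱼSⱼ.
Σ NⱼSⱼ = 16654·4.89 + 13505·14.2 = 273209.06.
n_{C} = 490·16654·4.89 / 273209.06 = 146.06.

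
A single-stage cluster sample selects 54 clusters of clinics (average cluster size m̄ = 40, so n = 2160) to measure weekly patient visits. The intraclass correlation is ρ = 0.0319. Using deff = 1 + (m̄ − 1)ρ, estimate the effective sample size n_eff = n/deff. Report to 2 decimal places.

962.52

deff = 1 + (40 − 1)·0.0319 = 1 + 1.2441 = 2.2441.
n_eff = 2160 / 2.2441 = 962.52.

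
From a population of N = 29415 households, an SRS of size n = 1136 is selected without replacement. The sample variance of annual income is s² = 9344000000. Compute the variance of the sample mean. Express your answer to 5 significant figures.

7.9077 × 10^6

Under SRS without replacement, Var(ȳ) = (1 − f)·s²/n with f = n/N = 1136/29415 = 0.03861975.
Var(ȳ) = (1 − 0.03861975)·9344000000/1136 = 0.96138025·8.2253521 × 10^6 = 7.9076911 × 10^6.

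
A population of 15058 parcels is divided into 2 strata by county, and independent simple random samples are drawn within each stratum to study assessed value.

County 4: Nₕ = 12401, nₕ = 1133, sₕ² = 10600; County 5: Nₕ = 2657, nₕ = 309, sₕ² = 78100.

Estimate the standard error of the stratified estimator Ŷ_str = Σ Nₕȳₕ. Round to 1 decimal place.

53704.1

Var(Ŷ_str) = Σₕ Nₕ²(1 − fₕ)sₕ²/nₕ.
County 4: 12401²·(1 − 1133/12401)·10600/1133 = 1.3073128 × 10^9.
County 5: 2657²·(1 − 309/2657)·78100/309 = 1.5768203 × 10^9.
Sum = 2.8841331 × 10^9.
SE = √(2.8841331 × 10^9) = 53704.1.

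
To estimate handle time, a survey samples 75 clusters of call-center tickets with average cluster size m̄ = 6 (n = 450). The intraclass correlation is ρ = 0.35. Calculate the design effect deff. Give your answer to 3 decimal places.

2.750

deff = 1 + (6 − 1)·0.35 = 1 + 1.75 = 2.75.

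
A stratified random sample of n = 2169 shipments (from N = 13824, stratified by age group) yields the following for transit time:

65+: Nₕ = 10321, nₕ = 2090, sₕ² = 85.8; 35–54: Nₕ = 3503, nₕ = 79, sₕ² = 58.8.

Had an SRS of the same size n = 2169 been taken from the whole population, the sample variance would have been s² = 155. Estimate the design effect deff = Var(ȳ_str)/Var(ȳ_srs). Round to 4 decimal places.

1.0783

Var(ȳ_str) = Σ Wₕ²(1−fₕ)sₕ²/nₕ with Wₕ = Nₕ/13824:
  65+: (10321/13824)²·(1−2090/10321)·85.8/2090 = 0.018249372
  35–54: (3503/13824)²·(1−79/3503)·58.8/79 = 0.046715035
  → Var(ȳ_str) = 0.064964407.
Var(ȳ_srs) = (1 − 2169/13824)·155/2169 = 0.060249119.
deff = 0.064964407 / 0.060249119 = 1.0783.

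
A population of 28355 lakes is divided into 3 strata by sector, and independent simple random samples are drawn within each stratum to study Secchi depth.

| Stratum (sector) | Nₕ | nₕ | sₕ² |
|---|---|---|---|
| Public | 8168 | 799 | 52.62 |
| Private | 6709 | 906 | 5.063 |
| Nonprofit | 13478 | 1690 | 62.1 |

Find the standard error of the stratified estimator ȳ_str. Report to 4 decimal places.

Var(ȳ_str) = Σₕ Wₕ²(1 − fₕ)sₕ²/nₕ with Wₕ = Nₕ/N, N = 28355.
Public: Wₕ = 0.28806207; term = 0.28806207²·(1 − 0.09782076)·52.62/799 = 0.0049302512.
Private: Wₕ = 0.23660730; term = 0.23660730²·(1 − 0.13504248)·5.063/906 = 2.7060187 × 10^-4.
Nonprofit: Wₕ = 0.47533063; term = 0.47533063²·(1 − 0.12538952)·62.1/1690 = 0.0072612464.
Sum = 0.012462099.
SE = √(0.012462099) = 0.1116.

0.1116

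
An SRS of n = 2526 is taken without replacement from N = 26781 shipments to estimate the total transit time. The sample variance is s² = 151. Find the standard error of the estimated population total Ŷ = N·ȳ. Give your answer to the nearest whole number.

Var(Ŷ) = N²·Var(ȳ) = N²·(1 − n/N)·s²/n.
f = 2526/26781 = 0.09432060; Var(ȳ) = 0.90567940·151/2526 = 0.05413998.
Var(Ŷ) = 26781² · 0.05413998 = 3.8830383 × 10^7.
SE(Ŷ) = √(3.8830383 × 10^7) = 6231.

6231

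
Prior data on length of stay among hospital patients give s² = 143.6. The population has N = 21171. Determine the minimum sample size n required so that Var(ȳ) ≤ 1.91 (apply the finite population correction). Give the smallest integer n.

Without fpc, n₀ = s²/D = 143.6/1.91 = 75.1832.
With fpc, (1 − n/N)·s²/n ≤ D requires n ≥ n₀/(1 + n₀/N) = 75.1832/(1 + 75.1832/21171) = 74.9172.
Rounding up, n = 75.

75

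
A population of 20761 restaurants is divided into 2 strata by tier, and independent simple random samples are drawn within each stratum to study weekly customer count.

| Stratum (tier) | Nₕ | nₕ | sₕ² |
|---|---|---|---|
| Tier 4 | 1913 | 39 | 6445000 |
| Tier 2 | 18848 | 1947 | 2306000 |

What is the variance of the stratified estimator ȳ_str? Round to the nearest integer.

2250

Var(ȳ_str) = Σₕ Wₕ²(1 − fₕ)sₕ²/nₕ with Wₕ = Nₕ/N, N = 20761.
Tier 4: Wₕ = 0.09214392; term = 0.09214392²·(1 − 0.02038683)·6445000/39 = 1374.505.
Tier 2: Wₕ = 0.90785608; term = 0.90785608²·(1 − 0.10330008)·2306000/1947 = 875.33539.
Sum = 2249.8404.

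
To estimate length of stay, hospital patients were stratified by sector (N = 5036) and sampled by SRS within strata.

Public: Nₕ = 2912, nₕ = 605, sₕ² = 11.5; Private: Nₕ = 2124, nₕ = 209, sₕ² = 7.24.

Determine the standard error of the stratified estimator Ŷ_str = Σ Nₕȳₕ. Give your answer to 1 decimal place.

Var(Ŷ_str) = Σₕ Nₕ²(1 − fₕ)sₕ²/nₕ.
Public: 2912²·(1 − 605/2912)·11.5/605 = 127697.22.
Private: 2124²·(1 − 209/2124)·7.24/209 = 140901.49.
Sum = 268598.71.
SE = √(268598.71) = 518.3.

518.3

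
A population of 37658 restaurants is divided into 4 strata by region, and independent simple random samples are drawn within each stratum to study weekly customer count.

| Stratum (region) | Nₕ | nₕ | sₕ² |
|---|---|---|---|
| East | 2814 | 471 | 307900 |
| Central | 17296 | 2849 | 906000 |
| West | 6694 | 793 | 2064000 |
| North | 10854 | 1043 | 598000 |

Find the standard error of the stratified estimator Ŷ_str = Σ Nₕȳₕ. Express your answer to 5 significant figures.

497630

Var(Ŷ_str) = Σₕ Nₕ²(1 − fₕ)sₕ²/nₕ.
East: 2814²·(1 − 471/2814)·307900/471 = 4.3100783 × 10^9.
Central: 17296²·(1 − 2849/17296)·906000/2849 = 7.9461928 × 10^10.
West: 6694²·(1 − 793/6694)·2064000/793 = 1.0281295 × 10^11.
North: 10854²·(1 − 1043/10854)·598000/1043 = 6.1054822 × 10^10.
Sum = 2.4763978 × 10^11.
SE = √(2.4763978 × 10^11) = 497630.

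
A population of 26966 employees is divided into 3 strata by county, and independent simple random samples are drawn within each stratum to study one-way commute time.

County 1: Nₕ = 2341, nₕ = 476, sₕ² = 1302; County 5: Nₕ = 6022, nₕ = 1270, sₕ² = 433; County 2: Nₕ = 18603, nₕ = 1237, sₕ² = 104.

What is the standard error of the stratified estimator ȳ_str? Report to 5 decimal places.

Var(ȳ_str) = Σₕ Wₕ²(1 − fₕ)sₕ²/nₕ with Wₕ = Nₕ/N, N = 26966.
County 1: Wₕ = 0.08681302; term = 0.08681302²·(1 − 0.20333191)·1302/476 = 0.016422952.
County 5: Wₕ = 0.22331825; term = 0.22331825²·(1 − 0.21089339)·433/1270 = 0.013417398.
County 2: Wₕ = 0.68986872; term = 0.68986872²·(1 − 0.06649465)·104/1237 = 0.037351957.
Sum = 0.067192307.
SE = √(0.067192307) = 0.25921.

0.25921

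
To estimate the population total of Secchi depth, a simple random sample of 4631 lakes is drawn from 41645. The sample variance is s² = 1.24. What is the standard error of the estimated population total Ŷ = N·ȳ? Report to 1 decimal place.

642.4

Var(Ŷ) = N²·Var(ȳ) = N²·(1 − n/N)·s²/n.
f = 4631/41645 = 0.11120182; Var(ȳ) = 0.88879818·1.24/4631 = 2.3798526 × 10^-4.
Var(Ŷ) = 41645² · (2.3798526 × 10^-4) = 412739.27.
SE(Ŷ) = √(412739.27) = 642.4.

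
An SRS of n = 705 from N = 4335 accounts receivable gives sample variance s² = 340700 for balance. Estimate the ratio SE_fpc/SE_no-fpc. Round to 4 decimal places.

f = n/N = 705/4335 = 0.16262976.
SE_no-fpc = √(s²/n) = 21.98323; SE_fpc = √((1−f)s²/n) = 20.1164.
Ratio = √(1−f) = 0.91507936.

0.9151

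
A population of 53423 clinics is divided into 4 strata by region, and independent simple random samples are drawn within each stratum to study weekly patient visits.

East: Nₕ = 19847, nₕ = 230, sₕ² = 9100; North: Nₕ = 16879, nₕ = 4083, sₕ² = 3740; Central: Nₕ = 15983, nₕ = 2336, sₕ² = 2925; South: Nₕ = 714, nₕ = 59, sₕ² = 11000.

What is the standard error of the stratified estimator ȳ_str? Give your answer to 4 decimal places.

Var(ȳ_str) = Σₕ Wₕ²(1 − fₕ)sₕ²/nₕ with Wₕ = Nₕ/N, N = 53423.
East: Wₕ = 0.37150665; term = 0.37150665²·(1 − 0.01158865)·9100/230 = 5.3973984.
North: Wₕ = 0.31595006; term = 0.31595006²·(1 − 0.24189822)·3740/4083 = 0.069319692.
Central: Wₕ = 0.29917826; term = 0.29917826²·(1 − 0.14615529)·2925/2336 = 0.095695602.
South: Wₕ = 0.01336503; term = 0.01336503²·(1 − 0.08263305)·11000/59 = 0.030550874.
Sum = 5.5929646.
SE = √(5.5929646) = 2.3649.

2.3649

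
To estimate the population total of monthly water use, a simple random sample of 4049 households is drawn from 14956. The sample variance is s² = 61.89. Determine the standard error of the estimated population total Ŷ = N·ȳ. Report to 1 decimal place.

Var(Ŷ) = N²·Var(ȳ) = N²·(1 − n/N)·s²/n.
f = 4049/14956 = 0.27072747; Var(ȳ) = 0.72927253·61.89/4049 = 0.011147117.
Var(Ŷ) = 14956² · 0.011147117 = 2.4934087 × 10^6.
SE(Ŷ) = √(2.4934087 × 10^6) = 1579.1.

1579.1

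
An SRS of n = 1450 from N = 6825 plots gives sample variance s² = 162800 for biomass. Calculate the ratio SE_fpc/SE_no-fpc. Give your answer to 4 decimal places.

0.8874

f = n/N = 1450/6825 = 0.21245421.
SE_no-fpc = √(s²/n) = 10.59603; SE_fpc = √((1−f)s²/n) = 9.4033176.
Ratio = √(1−f) = 0.88743777.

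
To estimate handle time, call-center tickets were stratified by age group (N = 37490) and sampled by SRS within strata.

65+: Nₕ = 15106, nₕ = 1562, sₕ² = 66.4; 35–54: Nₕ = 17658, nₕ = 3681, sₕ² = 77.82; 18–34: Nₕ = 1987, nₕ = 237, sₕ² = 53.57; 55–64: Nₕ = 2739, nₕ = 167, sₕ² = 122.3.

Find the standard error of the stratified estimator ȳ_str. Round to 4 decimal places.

Var(ȳ_str) = Σₕ Wₕ²(1 − fₕ)sₕ²/nₕ with Wₕ = Nₕ/N, N = 37490.
65+: Wₕ = 0.40293412; term = 0.40293412²·(1 − 0.10340262)·66.4/1562 = 0.0061880326.
35–54: Wₕ = 0.47100560; term = 0.47100560²·(1 − 0.20846075)·77.82/3681 = 0.0037123593.
18–34: Wₕ = 0.05300080; term = 0.05300080²·(1 − 0.11927529)·53.57/237 = 5.5921439 × 10^-4.
55–64: Wₕ = 0.07305948; term = 0.07305948²·(1 − 0.06097116)·122.3/167 = 0.0036706426.
Sum = 0.014130249.
SE = √(0.014130249) = 0.1189.

0.1189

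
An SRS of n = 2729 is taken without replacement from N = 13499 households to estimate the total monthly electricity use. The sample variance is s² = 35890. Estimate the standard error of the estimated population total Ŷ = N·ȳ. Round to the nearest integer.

43726

Var(Ŷ) = N²·Var(ȳ) = N²·(1 − n/N)·s²/n.
f = 2729/13499 = 0.20216312; Var(ȳ) = 0.79783688·35890/2729 = 10.492622.
Var(Ŷ) = 13499² · 10.492622 = 1.9119971 × 10^9.
SE(Ŷ) = √(1.9119971 × 10^9) = 43726.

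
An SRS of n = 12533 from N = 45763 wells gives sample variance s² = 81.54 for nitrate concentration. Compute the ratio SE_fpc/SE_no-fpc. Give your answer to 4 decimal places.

f = n/N = 12533/45763 = 0.27386753.
SE_no-fpc = √(s²/n) = 0.080659929; SE_fpc = √((1−f)s²/n) = 0.068733073.
Ratio = √(1−f) = 0.85213407.

0.8521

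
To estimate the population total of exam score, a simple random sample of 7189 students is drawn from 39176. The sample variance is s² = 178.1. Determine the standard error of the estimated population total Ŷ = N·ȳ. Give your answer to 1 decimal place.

Var(Ŷ) = N²·Var(ȳ) = N²·(1 − n/N)·s²/n.
f = 7189/39176 = 0.18350521; Var(ȳ) = 0.81649479·178.1/7189 = 0.02022781.
Var(Ŷ) = 39176² · 0.02022781 = 3.1044813 × 10^7.
SE(Ŷ) = √(3.1044813 × 10^7) = 5571.8.

5571.8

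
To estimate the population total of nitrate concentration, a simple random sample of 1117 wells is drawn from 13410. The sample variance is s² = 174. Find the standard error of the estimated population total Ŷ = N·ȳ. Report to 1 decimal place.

Var(Ŷ) = N²·Var(ȳ) = N²·(1 − n/N)·s²/n.
f = 1117/13410 = 0.08329605; Var(ȳ) = 0.91670395·174/1117 = 0.142799.
Var(Ŷ) = 13410² · 0.142799 = 2.5679273 × 10^7.
SE(Ŷ) = √(2.5679273 × 10^7) = 5067.5.

5067.5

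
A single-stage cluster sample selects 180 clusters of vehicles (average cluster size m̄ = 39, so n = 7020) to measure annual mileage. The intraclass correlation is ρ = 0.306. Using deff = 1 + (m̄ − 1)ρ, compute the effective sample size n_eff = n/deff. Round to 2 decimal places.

deff = 1 + (39 − 1)·0.306 = 1 + 11.628 = 12.628.
n_eff = 7020 / 12.628 = 555.91.

555.91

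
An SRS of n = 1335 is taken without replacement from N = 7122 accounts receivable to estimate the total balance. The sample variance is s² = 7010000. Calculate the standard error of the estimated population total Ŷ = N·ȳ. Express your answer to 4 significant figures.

465200

Var(Ŷ) = N²·Var(ȳ) = N²·(1 − n/N)·s²/n.
f = 1335/7122 = 0.18744735; Var(ȳ) = 0.81255265·7010000/1335 = 4266.6622.
Var(Ŷ) = 7122² · 4266.6622 = 2.1641741 × 10^11.
SE(Ŷ) = √(2.1641741 × 10^11) = 465200.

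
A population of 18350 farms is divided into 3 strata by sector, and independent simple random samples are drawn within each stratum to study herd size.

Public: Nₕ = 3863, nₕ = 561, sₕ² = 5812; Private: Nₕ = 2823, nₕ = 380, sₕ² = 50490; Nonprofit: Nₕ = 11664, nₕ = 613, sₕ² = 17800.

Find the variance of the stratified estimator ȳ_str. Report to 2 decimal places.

14.23

Var(ȳ_str) = Σₕ Wₕ²(1 − fₕ)sₕ²/nₕ with Wₕ = Nₕ/N, N = 18350.
Public: Wₕ = 0.21051771; term = 0.21051771²·(1 − 0.14522392)·5812/561 = 0.39245728.
Private: Wₕ = 0.15384196; term = 0.15384196²·(1 − 0.13460857)·50490/380 = 2.7213474.
Nonprofit: Wₕ = 0.63564033; term = 0.63564033²·(1 − 0.05255487)·17800/613 = 11.115691.
Sum = 14.229496.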